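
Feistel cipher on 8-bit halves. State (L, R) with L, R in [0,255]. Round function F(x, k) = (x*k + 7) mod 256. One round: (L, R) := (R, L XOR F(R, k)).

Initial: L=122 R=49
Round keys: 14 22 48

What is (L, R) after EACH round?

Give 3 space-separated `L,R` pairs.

Answer: 49,207 207,224 224,200

Derivation:
Round 1 (k=14): L=49 R=207
Round 2 (k=22): L=207 R=224
Round 3 (k=48): L=224 R=200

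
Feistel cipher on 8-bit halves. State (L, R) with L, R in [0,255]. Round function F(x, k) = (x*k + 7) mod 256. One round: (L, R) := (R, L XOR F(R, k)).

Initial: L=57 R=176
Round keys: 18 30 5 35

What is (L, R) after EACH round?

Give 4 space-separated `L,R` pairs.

Round 1 (k=18): L=176 R=94
Round 2 (k=30): L=94 R=187
Round 3 (k=5): L=187 R=240
Round 4 (k=35): L=240 R=108

Answer: 176,94 94,187 187,240 240,108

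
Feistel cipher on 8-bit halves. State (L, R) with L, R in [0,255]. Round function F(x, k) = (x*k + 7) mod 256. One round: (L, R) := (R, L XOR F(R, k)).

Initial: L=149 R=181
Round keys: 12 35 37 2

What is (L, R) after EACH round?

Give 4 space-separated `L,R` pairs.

Answer: 181,22 22,188 188,37 37,237

Derivation:
Round 1 (k=12): L=181 R=22
Round 2 (k=35): L=22 R=188
Round 3 (k=37): L=188 R=37
Round 4 (k=2): L=37 R=237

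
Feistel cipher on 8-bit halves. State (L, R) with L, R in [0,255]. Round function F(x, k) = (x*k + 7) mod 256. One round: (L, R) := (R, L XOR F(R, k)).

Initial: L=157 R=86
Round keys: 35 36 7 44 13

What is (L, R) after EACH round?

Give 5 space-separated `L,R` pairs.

Answer: 86,84 84,129 129,218 218,254 254,55

Derivation:
Round 1 (k=35): L=86 R=84
Round 2 (k=36): L=84 R=129
Round 3 (k=7): L=129 R=218
Round 4 (k=44): L=218 R=254
Round 5 (k=13): L=254 R=55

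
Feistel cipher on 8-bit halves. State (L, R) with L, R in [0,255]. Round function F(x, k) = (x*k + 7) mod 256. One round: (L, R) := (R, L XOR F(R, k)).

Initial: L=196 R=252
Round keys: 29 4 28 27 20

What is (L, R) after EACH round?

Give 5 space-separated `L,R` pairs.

Round 1 (k=29): L=252 R=87
Round 2 (k=4): L=87 R=159
Round 3 (k=28): L=159 R=60
Round 4 (k=27): L=60 R=196
Round 5 (k=20): L=196 R=107

Answer: 252,87 87,159 159,60 60,196 196,107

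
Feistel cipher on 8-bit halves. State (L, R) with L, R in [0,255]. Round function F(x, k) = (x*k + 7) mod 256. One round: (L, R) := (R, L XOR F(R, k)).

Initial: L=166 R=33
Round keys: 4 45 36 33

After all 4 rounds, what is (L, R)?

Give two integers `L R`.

Answer: 70 220

Derivation:
Round 1 (k=4): L=33 R=45
Round 2 (k=45): L=45 R=209
Round 3 (k=36): L=209 R=70
Round 4 (k=33): L=70 R=220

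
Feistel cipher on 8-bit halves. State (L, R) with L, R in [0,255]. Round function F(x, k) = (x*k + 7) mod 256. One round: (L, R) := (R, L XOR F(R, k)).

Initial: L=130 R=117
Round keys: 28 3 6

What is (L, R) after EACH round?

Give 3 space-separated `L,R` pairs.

Answer: 117,81 81,143 143,48

Derivation:
Round 1 (k=28): L=117 R=81
Round 2 (k=3): L=81 R=143
Round 3 (k=6): L=143 R=48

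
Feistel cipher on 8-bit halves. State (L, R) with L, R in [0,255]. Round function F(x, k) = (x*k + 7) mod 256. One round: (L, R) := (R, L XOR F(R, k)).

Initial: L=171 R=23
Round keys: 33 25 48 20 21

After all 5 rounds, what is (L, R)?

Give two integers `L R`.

Round 1 (k=33): L=23 R=85
Round 2 (k=25): L=85 R=67
Round 3 (k=48): L=67 R=194
Round 4 (k=20): L=194 R=108
Round 5 (k=21): L=108 R=33

Answer: 108 33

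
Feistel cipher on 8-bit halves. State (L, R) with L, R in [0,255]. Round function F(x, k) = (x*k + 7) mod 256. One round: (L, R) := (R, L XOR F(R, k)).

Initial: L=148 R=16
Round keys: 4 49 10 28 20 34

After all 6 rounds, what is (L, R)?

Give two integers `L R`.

Round 1 (k=4): L=16 R=211
Round 2 (k=49): L=211 R=122
Round 3 (k=10): L=122 R=24
Round 4 (k=28): L=24 R=221
Round 5 (k=20): L=221 R=83
Round 6 (k=34): L=83 R=208

Answer: 83 208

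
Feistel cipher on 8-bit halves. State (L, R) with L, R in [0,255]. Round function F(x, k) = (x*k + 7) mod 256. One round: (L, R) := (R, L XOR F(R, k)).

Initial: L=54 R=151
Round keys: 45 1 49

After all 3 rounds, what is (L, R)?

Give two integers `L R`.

Answer: 60 39

Derivation:
Round 1 (k=45): L=151 R=164
Round 2 (k=1): L=164 R=60
Round 3 (k=49): L=60 R=39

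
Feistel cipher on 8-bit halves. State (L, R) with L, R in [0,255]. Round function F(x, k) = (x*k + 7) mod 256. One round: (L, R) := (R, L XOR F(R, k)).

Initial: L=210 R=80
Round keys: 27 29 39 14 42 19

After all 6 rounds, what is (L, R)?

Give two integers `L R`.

Round 1 (k=27): L=80 R=165
Round 2 (k=29): L=165 R=232
Round 3 (k=39): L=232 R=250
Round 4 (k=14): L=250 R=91
Round 5 (k=42): L=91 R=15
Round 6 (k=19): L=15 R=127

Answer: 15 127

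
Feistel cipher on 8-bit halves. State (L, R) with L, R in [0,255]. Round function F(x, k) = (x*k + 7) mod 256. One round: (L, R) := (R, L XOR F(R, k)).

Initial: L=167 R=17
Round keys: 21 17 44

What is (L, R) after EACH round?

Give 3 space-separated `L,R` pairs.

Round 1 (k=21): L=17 R=203
Round 2 (k=17): L=203 R=147
Round 3 (k=44): L=147 R=128

Answer: 17,203 203,147 147,128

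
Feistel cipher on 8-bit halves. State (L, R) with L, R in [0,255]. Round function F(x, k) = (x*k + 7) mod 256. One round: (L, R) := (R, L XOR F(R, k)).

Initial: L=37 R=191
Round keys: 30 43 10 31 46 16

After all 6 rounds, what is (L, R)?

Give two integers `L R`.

Answer: 164 151

Derivation:
Round 1 (k=30): L=191 R=76
Round 2 (k=43): L=76 R=116
Round 3 (k=10): L=116 R=195
Round 4 (k=31): L=195 R=208
Round 5 (k=46): L=208 R=164
Round 6 (k=16): L=164 R=151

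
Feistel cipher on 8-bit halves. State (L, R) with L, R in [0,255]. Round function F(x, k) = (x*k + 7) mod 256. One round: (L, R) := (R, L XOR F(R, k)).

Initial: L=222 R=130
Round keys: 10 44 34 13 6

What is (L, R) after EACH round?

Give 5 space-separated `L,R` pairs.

Answer: 130,197 197,97 97,44 44,34 34,255

Derivation:
Round 1 (k=10): L=130 R=197
Round 2 (k=44): L=197 R=97
Round 3 (k=34): L=97 R=44
Round 4 (k=13): L=44 R=34
Round 5 (k=6): L=34 R=255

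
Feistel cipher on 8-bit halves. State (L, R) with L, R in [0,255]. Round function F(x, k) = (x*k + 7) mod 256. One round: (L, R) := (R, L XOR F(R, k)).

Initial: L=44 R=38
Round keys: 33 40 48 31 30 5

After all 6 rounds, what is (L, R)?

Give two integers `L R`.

Answer: 33 244

Derivation:
Round 1 (k=33): L=38 R=193
Round 2 (k=40): L=193 R=9
Round 3 (k=48): L=9 R=118
Round 4 (k=31): L=118 R=88
Round 5 (k=30): L=88 R=33
Round 6 (k=5): L=33 R=244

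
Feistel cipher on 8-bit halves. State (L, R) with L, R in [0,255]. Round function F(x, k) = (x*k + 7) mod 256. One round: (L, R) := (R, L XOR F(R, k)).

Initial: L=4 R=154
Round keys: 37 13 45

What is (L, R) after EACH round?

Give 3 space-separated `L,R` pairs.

Answer: 154,77 77,106 106,228

Derivation:
Round 1 (k=37): L=154 R=77
Round 2 (k=13): L=77 R=106
Round 3 (k=45): L=106 R=228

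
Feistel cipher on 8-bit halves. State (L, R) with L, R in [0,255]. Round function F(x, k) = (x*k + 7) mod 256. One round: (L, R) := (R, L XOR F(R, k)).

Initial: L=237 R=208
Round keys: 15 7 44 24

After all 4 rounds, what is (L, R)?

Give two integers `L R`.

Answer: 25 114

Derivation:
Round 1 (k=15): L=208 R=218
Round 2 (k=7): L=218 R=45
Round 3 (k=44): L=45 R=25
Round 4 (k=24): L=25 R=114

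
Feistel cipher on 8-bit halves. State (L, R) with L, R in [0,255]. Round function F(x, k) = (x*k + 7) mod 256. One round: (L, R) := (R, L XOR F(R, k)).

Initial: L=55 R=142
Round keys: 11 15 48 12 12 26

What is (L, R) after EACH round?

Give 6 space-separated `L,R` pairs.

Answer: 142,22 22,223 223,193 193,204 204,86 86,15

Derivation:
Round 1 (k=11): L=142 R=22
Round 2 (k=15): L=22 R=223
Round 3 (k=48): L=223 R=193
Round 4 (k=12): L=193 R=204
Round 5 (k=12): L=204 R=86
Round 6 (k=26): L=86 R=15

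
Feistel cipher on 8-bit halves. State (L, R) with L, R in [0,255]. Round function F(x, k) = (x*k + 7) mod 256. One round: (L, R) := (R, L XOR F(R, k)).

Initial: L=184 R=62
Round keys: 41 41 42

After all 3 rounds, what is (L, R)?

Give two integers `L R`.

Round 1 (k=41): L=62 R=77
Round 2 (k=41): L=77 R=98
Round 3 (k=42): L=98 R=86

Answer: 98 86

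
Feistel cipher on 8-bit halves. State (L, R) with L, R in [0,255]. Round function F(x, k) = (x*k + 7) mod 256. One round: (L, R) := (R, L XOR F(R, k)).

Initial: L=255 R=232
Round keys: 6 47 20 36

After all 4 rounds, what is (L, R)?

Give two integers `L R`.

Answer: 91 196

Derivation:
Round 1 (k=6): L=232 R=136
Round 2 (k=47): L=136 R=23
Round 3 (k=20): L=23 R=91
Round 4 (k=36): L=91 R=196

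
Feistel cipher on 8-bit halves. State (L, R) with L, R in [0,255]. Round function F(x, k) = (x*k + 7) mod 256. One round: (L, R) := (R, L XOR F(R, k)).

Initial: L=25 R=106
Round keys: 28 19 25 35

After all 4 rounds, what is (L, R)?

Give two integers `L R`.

Round 1 (k=28): L=106 R=134
Round 2 (k=19): L=134 R=147
Round 3 (k=25): L=147 R=228
Round 4 (k=35): L=228 R=160

Answer: 228 160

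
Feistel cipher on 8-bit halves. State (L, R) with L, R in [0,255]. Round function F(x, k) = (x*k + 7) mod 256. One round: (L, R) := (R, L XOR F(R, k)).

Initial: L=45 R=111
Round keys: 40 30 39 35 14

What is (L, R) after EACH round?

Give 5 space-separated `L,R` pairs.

Answer: 111,114 114,12 12,169 169,46 46,34

Derivation:
Round 1 (k=40): L=111 R=114
Round 2 (k=30): L=114 R=12
Round 3 (k=39): L=12 R=169
Round 4 (k=35): L=169 R=46
Round 5 (k=14): L=46 R=34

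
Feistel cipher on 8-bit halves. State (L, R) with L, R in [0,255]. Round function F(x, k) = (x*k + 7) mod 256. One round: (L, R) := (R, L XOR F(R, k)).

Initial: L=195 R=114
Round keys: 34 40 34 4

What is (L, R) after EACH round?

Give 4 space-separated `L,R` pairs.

Round 1 (k=34): L=114 R=232
Round 2 (k=40): L=232 R=53
Round 3 (k=34): L=53 R=249
Round 4 (k=4): L=249 R=222

Answer: 114,232 232,53 53,249 249,222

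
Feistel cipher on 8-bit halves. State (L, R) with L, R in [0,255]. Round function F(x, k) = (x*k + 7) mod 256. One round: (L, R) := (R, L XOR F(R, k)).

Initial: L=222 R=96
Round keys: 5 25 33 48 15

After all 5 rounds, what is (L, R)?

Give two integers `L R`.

Round 1 (k=5): L=96 R=57
Round 2 (k=25): L=57 R=248
Round 3 (k=33): L=248 R=198
Round 4 (k=48): L=198 R=223
Round 5 (k=15): L=223 R=222

Answer: 223 222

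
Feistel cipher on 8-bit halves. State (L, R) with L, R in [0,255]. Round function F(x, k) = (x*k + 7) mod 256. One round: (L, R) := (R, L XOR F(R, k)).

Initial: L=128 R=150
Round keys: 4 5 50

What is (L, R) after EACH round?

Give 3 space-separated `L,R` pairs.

Answer: 150,223 223,244 244,112

Derivation:
Round 1 (k=4): L=150 R=223
Round 2 (k=5): L=223 R=244
Round 3 (k=50): L=244 R=112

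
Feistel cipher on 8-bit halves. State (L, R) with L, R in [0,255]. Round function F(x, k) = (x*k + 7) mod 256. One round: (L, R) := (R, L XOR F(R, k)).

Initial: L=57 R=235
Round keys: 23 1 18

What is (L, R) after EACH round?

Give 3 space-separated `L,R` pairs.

Round 1 (k=23): L=235 R=29
Round 2 (k=1): L=29 R=207
Round 3 (k=18): L=207 R=136

Answer: 235,29 29,207 207,136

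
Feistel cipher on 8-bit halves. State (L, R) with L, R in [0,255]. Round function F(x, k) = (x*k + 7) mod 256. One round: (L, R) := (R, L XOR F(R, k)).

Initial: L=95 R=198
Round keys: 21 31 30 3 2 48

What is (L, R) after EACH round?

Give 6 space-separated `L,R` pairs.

Answer: 198,26 26,235 235,139 139,67 67,6 6,100

Derivation:
Round 1 (k=21): L=198 R=26
Round 2 (k=31): L=26 R=235
Round 3 (k=30): L=235 R=139
Round 4 (k=3): L=139 R=67
Round 5 (k=2): L=67 R=6
Round 6 (k=48): L=6 R=100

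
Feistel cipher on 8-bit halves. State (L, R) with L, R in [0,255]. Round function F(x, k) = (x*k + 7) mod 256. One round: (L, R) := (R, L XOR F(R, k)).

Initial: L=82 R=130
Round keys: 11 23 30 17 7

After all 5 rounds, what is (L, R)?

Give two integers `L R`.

Round 1 (k=11): L=130 R=207
Round 2 (k=23): L=207 R=34
Round 3 (k=30): L=34 R=204
Round 4 (k=17): L=204 R=177
Round 5 (k=7): L=177 R=18

Answer: 177 18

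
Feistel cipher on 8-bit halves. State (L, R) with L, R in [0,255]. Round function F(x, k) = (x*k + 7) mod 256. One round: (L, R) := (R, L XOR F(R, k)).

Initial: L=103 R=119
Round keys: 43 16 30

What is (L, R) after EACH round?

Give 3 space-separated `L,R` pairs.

Round 1 (k=43): L=119 R=99
Round 2 (k=16): L=99 R=64
Round 3 (k=30): L=64 R=228

Answer: 119,99 99,64 64,228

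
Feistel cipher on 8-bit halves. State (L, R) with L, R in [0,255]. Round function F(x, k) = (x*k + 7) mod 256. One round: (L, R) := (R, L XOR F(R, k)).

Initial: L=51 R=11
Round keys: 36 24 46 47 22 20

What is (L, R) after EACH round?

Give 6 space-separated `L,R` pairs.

Round 1 (k=36): L=11 R=160
Round 2 (k=24): L=160 R=12
Round 3 (k=46): L=12 R=143
Round 4 (k=47): L=143 R=68
Round 5 (k=22): L=68 R=80
Round 6 (k=20): L=80 R=3

Answer: 11,160 160,12 12,143 143,68 68,80 80,3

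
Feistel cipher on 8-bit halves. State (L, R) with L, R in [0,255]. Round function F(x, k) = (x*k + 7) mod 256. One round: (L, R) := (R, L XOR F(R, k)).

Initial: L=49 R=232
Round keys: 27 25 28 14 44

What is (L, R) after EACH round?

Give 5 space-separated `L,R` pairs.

Round 1 (k=27): L=232 R=78
Round 2 (k=25): L=78 R=77
Round 3 (k=28): L=77 R=61
Round 4 (k=14): L=61 R=16
Round 5 (k=44): L=16 R=250

Answer: 232,78 78,77 77,61 61,16 16,250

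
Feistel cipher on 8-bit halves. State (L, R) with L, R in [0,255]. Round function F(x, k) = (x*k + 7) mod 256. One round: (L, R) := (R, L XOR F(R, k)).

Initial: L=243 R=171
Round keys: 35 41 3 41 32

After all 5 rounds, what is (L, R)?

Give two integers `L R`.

Answer: 129 230

Derivation:
Round 1 (k=35): L=171 R=155
Round 2 (k=41): L=155 R=113
Round 3 (k=3): L=113 R=193
Round 4 (k=41): L=193 R=129
Round 5 (k=32): L=129 R=230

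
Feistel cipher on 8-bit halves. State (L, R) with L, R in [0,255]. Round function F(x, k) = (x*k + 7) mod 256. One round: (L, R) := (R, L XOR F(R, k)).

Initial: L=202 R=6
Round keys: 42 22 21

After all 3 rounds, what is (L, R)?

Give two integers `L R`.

Round 1 (k=42): L=6 R=201
Round 2 (k=22): L=201 R=75
Round 3 (k=21): L=75 R=231

Answer: 75 231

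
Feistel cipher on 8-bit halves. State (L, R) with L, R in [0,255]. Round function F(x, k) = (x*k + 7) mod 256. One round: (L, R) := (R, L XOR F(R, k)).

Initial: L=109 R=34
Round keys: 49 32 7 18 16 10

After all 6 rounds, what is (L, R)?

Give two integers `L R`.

Round 1 (k=49): L=34 R=228
Round 2 (k=32): L=228 R=165
Round 3 (k=7): L=165 R=110
Round 4 (k=18): L=110 R=102
Round 5 (k=16): L=102 R=9
Round 6 (k=10): L=9 R=7

Answer: 9 7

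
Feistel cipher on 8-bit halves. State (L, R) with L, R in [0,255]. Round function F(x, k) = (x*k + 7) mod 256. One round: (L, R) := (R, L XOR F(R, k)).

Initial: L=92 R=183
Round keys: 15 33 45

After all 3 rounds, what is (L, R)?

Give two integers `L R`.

Round 1 (k=15): L=183 R=156
Round 2 (k=33): L=156 R=148
Round 3 (k=45): L=148 R=151

Answer: 148 151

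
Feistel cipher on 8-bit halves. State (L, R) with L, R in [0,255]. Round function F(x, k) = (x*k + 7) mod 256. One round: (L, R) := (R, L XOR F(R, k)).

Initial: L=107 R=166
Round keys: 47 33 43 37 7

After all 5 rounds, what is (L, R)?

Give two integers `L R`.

Round 1 (k=47): L=166 R=234
Round 2 (k=33): L=234 R=151
Round 3 (k=43): L=151 R=142
Round 4 (k=37): L=142 R=26
Round 5 (k=7): L=26 R=51

Answer: 26 51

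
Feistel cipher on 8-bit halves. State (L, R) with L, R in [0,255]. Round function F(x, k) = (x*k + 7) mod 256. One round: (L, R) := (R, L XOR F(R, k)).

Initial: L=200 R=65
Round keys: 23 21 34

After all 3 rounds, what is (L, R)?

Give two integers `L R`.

Answer: 148 185

Derivation:
Round 1 (k=23): L=65 R=22
Round 2 (k=21): L=22 R=148
Round 3 (k=34): L=148 R=185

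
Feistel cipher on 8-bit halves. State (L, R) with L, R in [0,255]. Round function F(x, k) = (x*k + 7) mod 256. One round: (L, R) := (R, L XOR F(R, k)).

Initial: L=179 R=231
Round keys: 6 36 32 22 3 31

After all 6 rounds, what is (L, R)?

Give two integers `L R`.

Round 1 (k=6): L=231 R=194
Round 2 (k=36): L=194 R=168
Round 3 (k=32): L=168 R=197
Round 4 (k=22): L=197 R=93
Round 5 (k=3): L=93 R=219
Round 6 (k=31): L=219 R=209

Answer: 219 209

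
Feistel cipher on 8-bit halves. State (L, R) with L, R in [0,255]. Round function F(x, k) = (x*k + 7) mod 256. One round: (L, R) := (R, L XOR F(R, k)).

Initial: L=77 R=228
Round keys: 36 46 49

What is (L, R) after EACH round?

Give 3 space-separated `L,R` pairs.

Round 1 (k=36): L=228 R=90
Round 2 (k=46): L=90 R=215
Round 3 (k=49): L=215 R=116

Answer: 228,90 90,215 215,116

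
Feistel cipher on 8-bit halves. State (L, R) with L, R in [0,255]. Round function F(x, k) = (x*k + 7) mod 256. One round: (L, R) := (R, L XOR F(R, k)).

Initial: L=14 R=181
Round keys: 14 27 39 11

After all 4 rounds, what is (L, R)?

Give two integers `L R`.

Answer: 33 63

Derivation:
Round 1 (k=14): L=181 R=227
Round 2 (k=27): L=227 R=77
Round 3 (k=39): L=77 R=33
Round 4 (k=11): L=33 R=63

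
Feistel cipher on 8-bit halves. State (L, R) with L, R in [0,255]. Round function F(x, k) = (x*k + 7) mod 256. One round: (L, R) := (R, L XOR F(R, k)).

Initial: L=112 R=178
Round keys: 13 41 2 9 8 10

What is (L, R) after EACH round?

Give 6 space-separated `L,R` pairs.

Round 1 (k=13): L=178 R=97
Round 2 (k=41): L=97 R=34
Round 3 (k=2): L=34 R=42
Round 4 (k=9): L=42 R=163
Round 5 (k=8): L=163 R=53
Round 6 (k=10): L=53 R=186

Answer: 178,97 97,34 34,42 42,163 163,53 53,186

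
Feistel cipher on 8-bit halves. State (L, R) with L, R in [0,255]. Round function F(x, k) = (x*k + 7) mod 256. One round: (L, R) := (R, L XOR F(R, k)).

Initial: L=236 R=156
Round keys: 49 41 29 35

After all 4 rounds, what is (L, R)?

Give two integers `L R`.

Answer: 126 179

Derivation:
Round 1 (k=49): L=156 R=15
Round 2 (k=41): L=15 R=242
Round 3 (k=29): L=242 R=126
Round 4 (k=35): L=126 R=179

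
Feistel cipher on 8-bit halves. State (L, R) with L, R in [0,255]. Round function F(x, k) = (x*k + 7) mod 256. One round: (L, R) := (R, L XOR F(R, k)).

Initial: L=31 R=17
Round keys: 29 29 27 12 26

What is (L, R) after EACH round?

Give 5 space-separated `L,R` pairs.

Round 1 (k=29): L=17 R=235
Round 2 (k=29): L=235 R=183
Round 3 (k=27): L=183 R=191
Round 4 (k=12): L=191 R=76
Round 5 (k=26): L=76 R=0

Answer: 17,235 235,183 183,191 191,76 76,0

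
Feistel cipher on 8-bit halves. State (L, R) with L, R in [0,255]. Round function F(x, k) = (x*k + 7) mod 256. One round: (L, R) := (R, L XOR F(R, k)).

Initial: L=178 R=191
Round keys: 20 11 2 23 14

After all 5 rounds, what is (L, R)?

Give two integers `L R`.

Round 1 (k=20): L=191 R=65
Round 2 (k=11): L=65 R=109
Round 3 (k=2): L=109 R=160
Round 4 (k=23): L=160 R=10
Round 5 (k=14): L=10 R=51

Answer: 10 51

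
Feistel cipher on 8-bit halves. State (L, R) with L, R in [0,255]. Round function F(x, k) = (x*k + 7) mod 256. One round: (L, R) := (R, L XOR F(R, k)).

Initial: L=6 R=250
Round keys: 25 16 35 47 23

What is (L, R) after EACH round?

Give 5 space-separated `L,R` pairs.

Answer: 250,119 119,141 141,57 57,243 243,229

Derivation:
Round 1 (k=25): L=250 R=119
Round 2 (k=16): L=119 R=141
Round 3 (k=35): L=141 R=57
Round 4 (k=47): L=57 R=243
Round 5 (k=23): L=243 R=229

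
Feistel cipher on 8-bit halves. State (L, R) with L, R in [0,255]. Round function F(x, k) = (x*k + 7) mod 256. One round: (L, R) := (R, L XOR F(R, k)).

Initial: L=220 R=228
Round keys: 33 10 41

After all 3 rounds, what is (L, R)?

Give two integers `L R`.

Answer: 201 143

Derivation:
Round 1 (k=33): L=228 R=183
Round 2 (k=10): L=183 R=201
Round 3 (k=41): L=201 R=143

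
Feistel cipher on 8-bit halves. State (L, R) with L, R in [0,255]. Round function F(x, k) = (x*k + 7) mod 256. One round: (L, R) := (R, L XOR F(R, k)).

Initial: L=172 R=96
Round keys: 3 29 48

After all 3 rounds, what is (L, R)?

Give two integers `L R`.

Round 1 (k=3): L=96 R=139
Round 2 (k=29): L=139 R=166
Round 3 (k=48): L=166 R=172

Answer: 166 172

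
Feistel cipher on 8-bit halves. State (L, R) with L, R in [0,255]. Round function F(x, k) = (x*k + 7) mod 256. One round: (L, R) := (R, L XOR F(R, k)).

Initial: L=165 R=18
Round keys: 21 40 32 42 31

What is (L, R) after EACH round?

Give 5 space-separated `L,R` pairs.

Answer: 18,36 36,181 181,131 131,48 48,84

Derivation:
Round 1 (k=21): L=18 R=36
Round 2 (k=40): L=36 R=181
Round 3 (k=32): L=181 R=131
Round 4 (k=42): L=131 R=48
Round 5 (k=31): L=48 R=84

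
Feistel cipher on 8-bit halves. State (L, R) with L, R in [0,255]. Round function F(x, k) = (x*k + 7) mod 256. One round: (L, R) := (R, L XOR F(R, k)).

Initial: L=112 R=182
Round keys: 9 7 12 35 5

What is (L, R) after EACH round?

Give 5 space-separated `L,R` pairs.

Round 1 (k=9): L=182 R=29
Round 2 (k=7): L=29 R=100
Round 3 (k=12): L=100 R=170
Round 4 (k=35): L=170 R=33
Round 5 (k=5): L=33 R=6

Answer: 182,29 29,100 100,170 170,33 33,6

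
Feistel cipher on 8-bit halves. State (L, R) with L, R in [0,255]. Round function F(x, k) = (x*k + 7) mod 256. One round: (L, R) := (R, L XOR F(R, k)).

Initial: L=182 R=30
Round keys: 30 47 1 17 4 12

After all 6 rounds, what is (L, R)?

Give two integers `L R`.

Round 1 (k=30): L=30 R=61
Round 2 (k=47): L=61 R=36
Round 3 (k=1): L=36 R=22
Round 4 (k=17): L=22 R=89
Round 5 (k=4): L=89 R=125
Round 6 (k=12): L=125 R=186

Answer: 125 186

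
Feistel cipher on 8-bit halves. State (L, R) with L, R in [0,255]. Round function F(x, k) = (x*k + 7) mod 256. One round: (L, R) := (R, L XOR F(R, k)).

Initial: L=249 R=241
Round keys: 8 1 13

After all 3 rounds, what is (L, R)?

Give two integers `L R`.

Round 1 (k=8): L=241 R=118
Round 2 (k=1): L=118 R=140
Round 3 (k=13): L=140 R=85

Answer: 140 85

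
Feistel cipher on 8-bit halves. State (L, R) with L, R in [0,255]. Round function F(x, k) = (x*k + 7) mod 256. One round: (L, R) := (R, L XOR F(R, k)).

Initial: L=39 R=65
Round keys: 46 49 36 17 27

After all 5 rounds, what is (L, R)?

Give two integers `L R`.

Round 1 (k=46): L=65 R=146
Round 2 (k=49): L=146 R=184
Round 3 (k=36): L=184 R=117
Round 4 (k=17): L=117 R=116
Round 5 (k=27): L=116 R=54

Answer: 116 54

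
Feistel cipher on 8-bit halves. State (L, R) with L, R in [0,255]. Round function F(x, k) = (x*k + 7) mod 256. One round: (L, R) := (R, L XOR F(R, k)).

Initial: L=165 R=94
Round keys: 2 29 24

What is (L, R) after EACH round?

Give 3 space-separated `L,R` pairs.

Round 1 (k=2): L=94 R=102
Round 2 (k=29): L=102 R=203
Round 3 (k=24): L=203 R=105

Answer: 94,102 102,203 203,105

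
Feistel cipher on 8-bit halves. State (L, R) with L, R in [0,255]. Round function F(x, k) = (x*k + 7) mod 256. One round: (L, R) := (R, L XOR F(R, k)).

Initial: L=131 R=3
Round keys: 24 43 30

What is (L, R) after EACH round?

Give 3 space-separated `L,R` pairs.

Round 1 (k=24): L=3 R=204
Round 2 (k=43): L=204 R=72
Round 3 (k=30): L=72 R=187

Answer: 3,204 204,72 72,187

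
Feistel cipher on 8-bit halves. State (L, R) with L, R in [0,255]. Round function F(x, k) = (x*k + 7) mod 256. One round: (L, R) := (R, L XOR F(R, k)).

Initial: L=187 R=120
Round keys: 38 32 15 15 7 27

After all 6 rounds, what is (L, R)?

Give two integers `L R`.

Round 1 (k=38): L=120 R=108
Round 2 (k=32): L=108 R=255
Round 3 (k=15): L=255 R=148
Round 4 (k=15): L=148 R=76
Round 5 (k=7): L=76 R=143
Round 6 (k=27): L=143 R=80

Answer: 143 80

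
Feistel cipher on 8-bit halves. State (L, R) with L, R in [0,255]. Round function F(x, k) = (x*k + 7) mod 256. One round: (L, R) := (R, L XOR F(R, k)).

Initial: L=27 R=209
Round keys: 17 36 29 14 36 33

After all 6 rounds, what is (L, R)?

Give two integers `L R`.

Round 1 (k=17): L=209 R=243
Round 2 (k=36): L=243 R=226
Round 3 (k=29): L=226 R=82
Round 4 (k=14): L=82 R=97
Round 5 (k=36): L=97 R=249
Round 6 (k=33): L=249 R=65

Answer: 249 65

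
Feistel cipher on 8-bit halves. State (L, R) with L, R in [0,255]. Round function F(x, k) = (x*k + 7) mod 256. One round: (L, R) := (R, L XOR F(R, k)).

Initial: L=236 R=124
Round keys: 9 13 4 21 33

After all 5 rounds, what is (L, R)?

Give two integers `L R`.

Answer: 161 152

Derivation:
Round 1 (k=9): L=124 R=143
Round 2 (k=13): L=143 R=54
Round 3 (k=4): L=54 R=80
Round 4 (k=21): L=80 R=161
Round 5 (k=33): L=161 R=152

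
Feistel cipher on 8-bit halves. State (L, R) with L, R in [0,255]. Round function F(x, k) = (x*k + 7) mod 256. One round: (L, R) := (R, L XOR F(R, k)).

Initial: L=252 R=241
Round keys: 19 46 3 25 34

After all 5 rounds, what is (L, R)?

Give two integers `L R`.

Answer: 8 36

Derivation:
Round 1 (k=19): L=241 R=22
Round 2 (k=46): L=22 R=10
Round 3 (k=3): L=10 R=51
Round 4 (k=25): L=51 R=8
Round 5 (k=34): L=8 R=36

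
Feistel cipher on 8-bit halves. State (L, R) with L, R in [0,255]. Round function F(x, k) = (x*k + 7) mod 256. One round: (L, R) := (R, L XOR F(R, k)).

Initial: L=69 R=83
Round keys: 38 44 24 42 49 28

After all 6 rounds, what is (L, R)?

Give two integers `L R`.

Answer: 147 170

Derivation:
Round 1 (k=38): L=83 R=28
Round 2 (k=44): L=28 R=132
Round 3 (k=24): L=132 R=123
Round 4 (k=42): L=123 R=177
Round 5 (k=49): L=177 R=147
Round 6 (k=28): L=147 R=170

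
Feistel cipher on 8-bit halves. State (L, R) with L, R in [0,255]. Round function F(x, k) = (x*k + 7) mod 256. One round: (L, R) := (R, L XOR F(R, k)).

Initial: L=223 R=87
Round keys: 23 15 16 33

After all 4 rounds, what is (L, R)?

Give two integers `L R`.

Round 1 (k=23): L=87 R=7
Round 2 (k=15): L=7 R=39
Round 3 (k=16): L=39 R=112
Round 4 (k=33): L=112 R=80

Answer: 112 80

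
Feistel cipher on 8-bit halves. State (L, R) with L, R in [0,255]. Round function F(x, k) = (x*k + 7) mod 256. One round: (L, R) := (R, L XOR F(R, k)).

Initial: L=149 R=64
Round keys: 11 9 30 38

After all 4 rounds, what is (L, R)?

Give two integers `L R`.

Answer: 135 184

Derivation:
Round 1 (k=11): L=64 R=82
Round 2 (k=9): L=82 R=169
Round 3 (k=30): L=169 R=135
Round 4 (k=38): L=135 R=184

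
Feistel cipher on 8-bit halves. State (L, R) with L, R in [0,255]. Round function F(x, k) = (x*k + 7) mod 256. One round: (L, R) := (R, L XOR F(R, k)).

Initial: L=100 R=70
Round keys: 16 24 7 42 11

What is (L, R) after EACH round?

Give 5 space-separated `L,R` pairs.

Round 1 (k=16): L=70 R=3
Round 2 (k=24): L=3 R=9
Round 3 (k=7): L=9 R=69
Round 4 (k=42): L=69 R=80
Round 5 (k=11): L=80 R=50

Answer: 70,3 3,9 9,69 69,80 80,50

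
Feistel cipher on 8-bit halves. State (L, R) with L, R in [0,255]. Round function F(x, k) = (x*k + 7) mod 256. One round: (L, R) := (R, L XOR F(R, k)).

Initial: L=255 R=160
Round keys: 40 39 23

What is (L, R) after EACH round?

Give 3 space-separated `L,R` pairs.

Answer: 160,248 248,111 111,248

Derivation:
Round 1 (k=40): L=160 R=248
Round 2 (k=39): L=248 R=111
Round 3 (k=23): L=111 R=248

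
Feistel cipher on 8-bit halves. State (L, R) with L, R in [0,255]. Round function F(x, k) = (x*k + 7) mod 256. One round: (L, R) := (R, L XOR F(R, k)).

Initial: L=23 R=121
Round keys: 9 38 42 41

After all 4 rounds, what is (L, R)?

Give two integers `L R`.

Round 1 (k=9): L=121 R=95
Round 2 (k=38): L=95 R=88
Round 3 (k=42): L=88 R=40
Round 4 (k=41): L=40 R=55

Answer: 40 55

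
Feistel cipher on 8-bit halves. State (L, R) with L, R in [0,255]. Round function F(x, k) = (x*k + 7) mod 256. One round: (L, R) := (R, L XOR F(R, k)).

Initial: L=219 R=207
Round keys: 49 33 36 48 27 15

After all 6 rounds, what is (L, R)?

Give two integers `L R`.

Round 1 (k=49): L=207 R=125
Round 2 (k=33): L=125 R=235
Round 3 (k=36): L=235 R=110
Round 4 (k=48): L=110 R=76
Round 5 (k=27): L=76 R=101
Round 6 (k=15): L=101 R=190

Answer: 101 190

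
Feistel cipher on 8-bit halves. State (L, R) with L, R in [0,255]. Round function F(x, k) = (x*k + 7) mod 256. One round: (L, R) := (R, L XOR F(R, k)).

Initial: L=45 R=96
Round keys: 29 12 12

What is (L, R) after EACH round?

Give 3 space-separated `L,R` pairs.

Round 1 (k=29): L=96 R=202
Round 2 (k=12): L=202 R=31
Round 3 (k=12): L=31 R=177

Answer: 96,202 202,31 31,177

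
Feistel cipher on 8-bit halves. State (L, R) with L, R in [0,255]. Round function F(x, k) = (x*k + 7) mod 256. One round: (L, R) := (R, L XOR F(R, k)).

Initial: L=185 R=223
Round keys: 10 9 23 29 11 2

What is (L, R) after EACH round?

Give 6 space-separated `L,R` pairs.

Round 1 (k=10): L=223 R=4
Round 2 (k=9): L=4 R=244
Round 3 (k=23): L=244 R=247
Round 4 (k=29): L=247 R=246
Round 5 (k=11): L=246 R=110
Round 6 (k=2): L=110 R=21

Answer: 223,4 4,244 244,247 247,246 246,110 110,21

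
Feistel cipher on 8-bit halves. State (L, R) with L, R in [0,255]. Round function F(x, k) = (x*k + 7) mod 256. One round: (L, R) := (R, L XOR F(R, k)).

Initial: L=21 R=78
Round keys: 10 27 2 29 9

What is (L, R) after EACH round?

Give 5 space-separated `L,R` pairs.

Answer: 78,6 6,231 231,211 211,9 9,139

Derivation:
Round 1 (k=10): L=78 R=6
Round 2 (k=27): L=6 R=231
Round 3 (k=2): L=231 R=211
Round 4 (k=29): L=211 R=9
Round 5 (k=9): L=9 R=139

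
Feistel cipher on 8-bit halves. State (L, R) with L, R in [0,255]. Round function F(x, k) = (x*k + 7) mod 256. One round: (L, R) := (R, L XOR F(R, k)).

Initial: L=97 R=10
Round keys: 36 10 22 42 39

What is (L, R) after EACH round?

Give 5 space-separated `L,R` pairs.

Answer: 10,14 14,153 153,35 35,92 92,40

Derivation:
Round 1 (k=36): L=10 R=14
Round 2 (k=10): L=14 R=153
Round 3 (k=22): L=153 R=35
Round 4 (k=42): L=35 R=92
Round 5 (k=39): L=92 R=40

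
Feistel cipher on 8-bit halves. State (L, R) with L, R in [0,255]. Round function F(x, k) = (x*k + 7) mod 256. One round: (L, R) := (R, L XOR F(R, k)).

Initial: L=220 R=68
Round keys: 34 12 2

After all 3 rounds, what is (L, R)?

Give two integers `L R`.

Round 1 (k=34): L=68 R=211
Round 2 (k=12): L=211 R=175
Round 3 (k=2): L=175 R=182

Answer: 175 182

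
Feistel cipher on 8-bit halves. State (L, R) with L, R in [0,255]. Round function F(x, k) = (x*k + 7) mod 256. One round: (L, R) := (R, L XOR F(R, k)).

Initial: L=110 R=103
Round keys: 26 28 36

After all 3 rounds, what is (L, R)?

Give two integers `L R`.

Round 1 (k=26): L=103 R=19
Round 2 (k=28): L=19 R=124
Round 3 (k=36): L=124 R=100

Answer: 124 100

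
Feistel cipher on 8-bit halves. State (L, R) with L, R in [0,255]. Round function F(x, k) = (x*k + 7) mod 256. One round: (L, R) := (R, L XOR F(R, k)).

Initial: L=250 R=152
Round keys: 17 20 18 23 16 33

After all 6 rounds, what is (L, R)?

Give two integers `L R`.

Round 1 (k=17): L=152 R=229
Round 2 (k=20): L=229 R=115
Round 3 (k=18): L=115 R=248
Round 4 (k=23): L=248 R=60
Round 5 (k=16): L=60 R=63
Round 6 (k=33): L=63 R=26

Answer: 63 26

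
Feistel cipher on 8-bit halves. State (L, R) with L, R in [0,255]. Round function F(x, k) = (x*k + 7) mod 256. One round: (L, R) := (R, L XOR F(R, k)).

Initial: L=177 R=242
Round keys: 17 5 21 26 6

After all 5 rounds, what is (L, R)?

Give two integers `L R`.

Answer: 250 195

Derivation:
Round 1 (k=17): L=242 R=168
Round 2 (k=5): L=168 R=189
Round 3 (k=21): L=189 R=32
Round 4 (k=26): L=32 R=250
Round 5 (k=6): L=250 R=195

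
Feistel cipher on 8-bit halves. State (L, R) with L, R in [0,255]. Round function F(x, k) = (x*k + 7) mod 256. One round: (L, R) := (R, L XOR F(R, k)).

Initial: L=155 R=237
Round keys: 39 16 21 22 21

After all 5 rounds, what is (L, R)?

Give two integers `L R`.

Answer: 93 24

Derivation:
Round 1 (k=39): L=237 R=185
Round 2 (k=16): L=185 R=122
Round 3 (k=21): L=122 R=176
Round 4 (k=22): L=176 R=93
Round 5 (k=21): L=93 R=24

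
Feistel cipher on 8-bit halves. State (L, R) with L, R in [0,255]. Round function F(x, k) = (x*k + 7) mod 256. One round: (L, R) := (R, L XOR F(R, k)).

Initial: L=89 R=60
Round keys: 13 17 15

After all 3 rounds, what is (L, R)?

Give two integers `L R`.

Answer: 205 64

Derivation:
Round 1 (k=13): L=60 R=74
Round 2 (k=17): L=74 R=205
Round 3 (k=15): L=205 R=64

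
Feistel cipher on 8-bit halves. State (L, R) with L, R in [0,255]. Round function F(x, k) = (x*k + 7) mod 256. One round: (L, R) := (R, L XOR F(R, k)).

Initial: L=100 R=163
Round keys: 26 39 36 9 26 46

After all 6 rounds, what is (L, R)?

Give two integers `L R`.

Answer: 181 209

Derivation:
Round 1 (k=26): L=163 R=241
Round 2 (k=39): L=241 R=29
Round 3 (k=36): L=29 R=234
Round 4 (k=9): L=234 R=92
Round 5 (k=26): L=92 R=181
Round 6 (k=46): L=181 R=209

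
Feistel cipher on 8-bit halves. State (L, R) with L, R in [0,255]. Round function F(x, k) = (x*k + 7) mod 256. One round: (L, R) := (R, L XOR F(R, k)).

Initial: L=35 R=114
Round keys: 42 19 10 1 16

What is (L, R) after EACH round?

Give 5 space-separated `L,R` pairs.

Round 1 (k=42): L=114 R=152
Round 2 (k=19): L=152 R=61
Round 3 (k=10): L=61 R=241
Round 4 (k=1): L=241 R=197
Round 5 (k=16): L=197 R=166

Answer: 114,152 152,61 61,241 241,197 197,166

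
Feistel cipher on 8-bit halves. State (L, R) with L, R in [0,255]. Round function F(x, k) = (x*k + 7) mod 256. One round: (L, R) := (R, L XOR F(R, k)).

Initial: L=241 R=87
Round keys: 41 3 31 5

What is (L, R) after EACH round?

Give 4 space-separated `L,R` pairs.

Round 1 (k=41): L=87 R=7
Round 2 (k=3): L=7 R=75
Round 3 (k=31): L=75 R=27
Round 4 (k=5): L=27 R=197

Answer: 87,7 7,75 75,27 27,197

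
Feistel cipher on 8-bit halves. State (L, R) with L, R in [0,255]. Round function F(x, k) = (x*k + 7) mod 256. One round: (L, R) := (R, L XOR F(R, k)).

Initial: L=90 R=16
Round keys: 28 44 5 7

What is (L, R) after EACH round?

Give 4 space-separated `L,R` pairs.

Round 1 (k=28): L=16 R=157
Round 2 (k=44): L=157 R=19
Round 3 (k=5): L=19 R=251
Round 4 (k=7): L=251 R=247

Answer: 16,157 157,19 19,251 251,247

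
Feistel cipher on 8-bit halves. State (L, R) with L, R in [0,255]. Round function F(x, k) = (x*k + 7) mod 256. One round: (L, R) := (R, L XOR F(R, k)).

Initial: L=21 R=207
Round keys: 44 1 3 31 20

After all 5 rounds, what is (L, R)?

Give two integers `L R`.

Answer: 150 36

Derivation:
Round 1 (k=44): L=207 R=142
Round 2 (k=1): L=142 R=90
Round 3 (k=3): L=90 R=155
Round 4 (k=31): L=155 R=150
Round 5 (k=20): L=150 R=36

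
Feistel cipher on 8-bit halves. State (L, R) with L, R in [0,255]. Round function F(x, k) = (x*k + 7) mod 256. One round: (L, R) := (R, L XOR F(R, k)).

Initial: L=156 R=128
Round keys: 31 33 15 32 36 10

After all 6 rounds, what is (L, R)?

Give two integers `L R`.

Answer: 133 252

Derivation:
Round 1 (k=31): L=128 R=27
Round 2 (k=33): L=27 R=2
Round 3 (k=15): L=2 R=62
Round 4 (k=32): L=62 R=197
Round 5 (k=36): L=197 R=133
Round 6 (k=10): L=133 R=252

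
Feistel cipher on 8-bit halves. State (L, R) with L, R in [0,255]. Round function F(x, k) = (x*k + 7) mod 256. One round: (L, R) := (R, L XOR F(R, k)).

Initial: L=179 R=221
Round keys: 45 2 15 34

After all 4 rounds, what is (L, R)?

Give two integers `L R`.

Round 1 (k=45): L=221 R=83
Round 2 (k=2): L=83 R=112
Round 3 (k=15): L=112 R=196
Round 4 (k=34): L=196 R=127

Answer: 196 127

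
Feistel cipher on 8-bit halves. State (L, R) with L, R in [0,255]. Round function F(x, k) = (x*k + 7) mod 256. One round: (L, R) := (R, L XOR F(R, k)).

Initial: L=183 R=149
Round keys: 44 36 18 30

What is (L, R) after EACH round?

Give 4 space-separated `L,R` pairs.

Round 1 (k=44): L=149 R=20
Round 2 (k=36): L=20 R=66
Round 3 (k=18): L=66 R=191
Round 4 (k=30): L=191 R=43

Answer: 149,20 20,66 66,191 191,43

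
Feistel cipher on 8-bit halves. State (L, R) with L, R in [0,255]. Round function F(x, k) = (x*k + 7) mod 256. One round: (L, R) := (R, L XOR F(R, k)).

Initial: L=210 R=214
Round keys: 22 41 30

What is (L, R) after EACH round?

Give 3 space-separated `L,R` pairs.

Round 1 (k=22): L=214 R=185
Round 2 (k=41): L=185 R=126
Round 3 (k=30): L=126 R=114

Answer: 214,185 185,126 126,114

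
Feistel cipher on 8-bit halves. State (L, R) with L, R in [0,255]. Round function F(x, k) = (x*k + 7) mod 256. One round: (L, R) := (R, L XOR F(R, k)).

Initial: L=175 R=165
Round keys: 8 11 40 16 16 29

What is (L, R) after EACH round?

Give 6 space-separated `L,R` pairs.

Round 1 (k=8): L=165 R=128
Round 2 (k=11): L=128 R=34
Round 3 (k=40): L=34 R=215
Round 4 (k=16): L=215 R=85
Round 5 (k=16): L=85 R=128
Round 6 (k=29): L=128 R=210

Answer: 165,128 128,34 34,215 215,85 85,128 128,210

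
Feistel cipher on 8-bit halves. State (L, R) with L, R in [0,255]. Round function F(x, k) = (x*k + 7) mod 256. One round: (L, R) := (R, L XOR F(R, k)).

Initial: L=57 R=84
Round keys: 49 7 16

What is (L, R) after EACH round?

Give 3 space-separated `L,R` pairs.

Round 1 (k=49): L=84 R=34
Round 2 (k=7): L=34 R=161
Round 3 (k=16): L=161 R=53

Answer: 84,34 34,161 161,53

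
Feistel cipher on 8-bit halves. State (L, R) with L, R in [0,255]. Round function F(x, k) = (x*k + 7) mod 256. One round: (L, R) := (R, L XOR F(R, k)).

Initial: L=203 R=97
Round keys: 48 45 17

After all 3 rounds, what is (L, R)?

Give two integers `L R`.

Answer: 50 165

Derivation:
Round 1 (k=48): L=97 R=252
Round 2 (k=45): L=252 R=50
Round 3 (k=17): L=50 R=165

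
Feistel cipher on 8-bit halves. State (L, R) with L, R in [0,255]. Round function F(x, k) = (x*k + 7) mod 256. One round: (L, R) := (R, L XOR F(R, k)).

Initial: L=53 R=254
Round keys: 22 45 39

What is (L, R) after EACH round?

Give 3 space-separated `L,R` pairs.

Round 1 (k=22): L=254 R=238
Round 2 (k=45): L=238 R=35
Round 3 (k=39): L=35 R=178

Answer: 254,238 238,35 35,178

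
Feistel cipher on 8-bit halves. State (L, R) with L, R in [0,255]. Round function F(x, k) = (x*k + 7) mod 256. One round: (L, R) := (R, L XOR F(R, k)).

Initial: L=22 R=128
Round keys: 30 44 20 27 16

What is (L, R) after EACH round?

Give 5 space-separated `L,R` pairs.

Answer: 128,17 17,115 115,18 18,158 158,245

Derivation:
Round 1 (k=30): L=128 R=17
Round 2 (k=44): L=17 R=115
Round 3 (k=20): L=115 R=18
Round 4 (k=27): L=18 R=158
Round 5 (k=16): L=158 R=245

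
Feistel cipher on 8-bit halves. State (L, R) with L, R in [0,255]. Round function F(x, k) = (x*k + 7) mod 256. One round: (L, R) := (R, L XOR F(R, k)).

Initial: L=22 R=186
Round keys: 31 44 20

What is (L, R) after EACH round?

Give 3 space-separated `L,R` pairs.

Round 1 (k=31): L=186 R=155
Round 2 (k=44): L=155 R=17
Round 3 (k=20): L=17 R=192

Answer: 186,155 155,17 17,192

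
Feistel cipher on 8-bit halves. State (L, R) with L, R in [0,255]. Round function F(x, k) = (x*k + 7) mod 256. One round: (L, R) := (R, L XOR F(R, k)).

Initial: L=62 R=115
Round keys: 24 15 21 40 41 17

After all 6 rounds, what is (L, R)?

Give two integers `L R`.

Answer: 224 29

Derivation:
Round 1 (k=24): L=115 R=241
Round 2 (k=15): L=241 R=85
Round 3 (k=21): L=85 R=241
Round 4 (k=40): L=241 R=250
Round 5 (k=41): L=250 R=224
Round 6 (k=17): L=224 R=29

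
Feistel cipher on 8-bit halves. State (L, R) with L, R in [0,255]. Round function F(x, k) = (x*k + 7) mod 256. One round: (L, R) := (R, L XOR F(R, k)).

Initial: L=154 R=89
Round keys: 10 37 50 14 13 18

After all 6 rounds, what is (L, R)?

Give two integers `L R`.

Round 1 (k=10): L=89 R=27
Round 2 (k=37): L=27 R=183
Round 3 (k=50): L=183 R=222
Round 4 (k=14): L=222 R=156
Round 5 (k=13): L=156 R=45
Round 6 (k=18): L=45 R=173

Answer: 45 173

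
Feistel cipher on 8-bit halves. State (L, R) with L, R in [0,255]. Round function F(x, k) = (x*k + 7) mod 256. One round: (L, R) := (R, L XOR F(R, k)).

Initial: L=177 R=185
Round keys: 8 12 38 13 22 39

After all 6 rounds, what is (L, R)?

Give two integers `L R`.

Round 1 (k=8): L=185 R=126
Round 2 (k=12): L=126 R=86
Round 3 (k=38): L=86 R=181
Round 4 (k=13): L=181 R=110
Round 5 (k=22): L=110 R=206
Round 6 (k=39): L=206 R=7

Answer: 206 7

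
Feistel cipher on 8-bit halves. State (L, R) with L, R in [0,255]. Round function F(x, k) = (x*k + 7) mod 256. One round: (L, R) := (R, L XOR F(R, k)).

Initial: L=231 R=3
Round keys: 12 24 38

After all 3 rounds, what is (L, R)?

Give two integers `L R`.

Answer: 36 147

Derivation:
Round 1 (k=12): L=3 R=204
Round 2 (k=24): L=204 R=36
Round 3 (k=38): L=36 R=147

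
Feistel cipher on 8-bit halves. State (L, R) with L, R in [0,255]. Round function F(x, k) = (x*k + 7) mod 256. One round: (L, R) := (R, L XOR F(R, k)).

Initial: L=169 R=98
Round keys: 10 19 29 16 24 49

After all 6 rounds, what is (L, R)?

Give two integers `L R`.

Round 1 (k=10): L=98 R=114
Round 2 (k=19): L=114 R=31
Round 3 (k=29): L=31 R=248
Round 4 (k=16): L=248 R=152
Round 5 (k=24): L=152 R=191
Round 6 (k=49): L=191 R=14

Answer: 191 14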